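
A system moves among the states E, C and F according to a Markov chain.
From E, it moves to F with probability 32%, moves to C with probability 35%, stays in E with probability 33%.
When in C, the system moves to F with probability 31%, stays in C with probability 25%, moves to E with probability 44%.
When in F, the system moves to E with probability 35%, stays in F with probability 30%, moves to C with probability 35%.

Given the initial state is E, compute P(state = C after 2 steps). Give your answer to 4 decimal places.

0.3150

Sum over the intermediate state after 1 step:
P = P(E→E)·P(E→C) + P(E→C)·P(C→C) + P(E→F)·P(F→C)
  = 0.33×0.35 + 0.35×0.25 + 0.32×0.35
  = 0.1155 + 0.0875 + 0.1120 = 0.3150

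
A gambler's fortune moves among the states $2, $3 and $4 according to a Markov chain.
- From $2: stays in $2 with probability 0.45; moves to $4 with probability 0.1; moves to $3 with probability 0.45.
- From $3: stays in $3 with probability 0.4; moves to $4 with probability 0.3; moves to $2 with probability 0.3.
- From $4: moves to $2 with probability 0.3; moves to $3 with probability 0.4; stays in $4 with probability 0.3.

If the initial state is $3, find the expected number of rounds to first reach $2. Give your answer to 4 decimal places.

Let t(s) be the expected number of rounds to first reach $2 from state s, with t($2) = 0. Conditioning on the first round:
t($3) = 1 + 0.4·t($3) + 0.3·t($4)
t($4) = 1 + 0.4·t($3) + 0.3·t($4)
Solving: t($3) = 3.3333, t($4) = 3.3333.
Expected rounds from $3 to $2: 3.3333.

3.3333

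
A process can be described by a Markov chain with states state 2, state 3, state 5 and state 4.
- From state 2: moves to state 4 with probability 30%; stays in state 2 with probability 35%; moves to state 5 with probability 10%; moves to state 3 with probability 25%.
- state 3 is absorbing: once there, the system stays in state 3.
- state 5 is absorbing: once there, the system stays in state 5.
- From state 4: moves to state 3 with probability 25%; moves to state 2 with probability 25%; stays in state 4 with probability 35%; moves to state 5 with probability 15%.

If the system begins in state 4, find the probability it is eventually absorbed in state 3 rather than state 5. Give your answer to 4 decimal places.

Let h(s) be the probability of absorption at state 3 starting from transient state s. Then h(state 3) = 1 and h(state 5) = 0. By first-step analysis:
h(state 2) = 0.35·h(state 2) + 0.25·1 + 0.1·0 + 0.3·h(state 4)
h(state 4) = 0.25·h(state 2) + 0.25·1 + 0.15·0 + 0.35·h(state 4)
Solving: h(state 2) = 0.6835, h(state 4) = 0.6475.
Starting from state 4, the probability is 0.6475.

0.6475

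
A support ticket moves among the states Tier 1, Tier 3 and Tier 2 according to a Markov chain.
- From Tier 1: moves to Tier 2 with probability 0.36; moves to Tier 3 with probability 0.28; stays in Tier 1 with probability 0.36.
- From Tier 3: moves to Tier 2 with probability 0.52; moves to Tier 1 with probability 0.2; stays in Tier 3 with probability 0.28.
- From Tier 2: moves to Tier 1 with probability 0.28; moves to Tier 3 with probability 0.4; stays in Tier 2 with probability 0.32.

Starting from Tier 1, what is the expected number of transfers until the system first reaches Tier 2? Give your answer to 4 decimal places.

Let t(s) be the expected number of transfers to first reach Tier 2 from state s, with t(Tier 2) = 0. Conditioning on the first transfer:
t(Tier 1) = 1 + 0.36·t(Tier 1) + 0.28·t(Tier 3)
t(Tier 3) = 1 + 0.2·t(Tier 1) + 0.28·t(Tier 3)
Solving: t(Tier 1) = 2.4704, t(Tier 3) = 2.0751.
Expected transfers from Tier 1 to Tier 2: 2.4704.

2.4704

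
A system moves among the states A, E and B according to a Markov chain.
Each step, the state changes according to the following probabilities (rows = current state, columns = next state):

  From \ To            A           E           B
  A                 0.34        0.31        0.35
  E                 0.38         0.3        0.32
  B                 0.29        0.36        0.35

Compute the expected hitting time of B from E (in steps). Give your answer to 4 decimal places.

Let t(s) be the expected number of steps to first reach B from state s, with t(B) = 0. Conditioning on the first step:
t(A) = 1 + 0.34·t(A) + 0.31·t(E)
t(E) = 1 + 0.38·t(A) + 0.3·t(E)
Solving: t(A) = 2.9343, t(E) = 3.0215.
Expected steps from E to B: 3.0215.

3.0215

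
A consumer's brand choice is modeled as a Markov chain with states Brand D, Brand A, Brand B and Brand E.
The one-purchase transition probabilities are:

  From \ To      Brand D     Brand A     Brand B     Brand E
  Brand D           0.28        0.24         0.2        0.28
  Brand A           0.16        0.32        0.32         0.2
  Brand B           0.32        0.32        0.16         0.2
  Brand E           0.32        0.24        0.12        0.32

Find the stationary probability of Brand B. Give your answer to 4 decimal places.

Let the stationary distribution be π with π = πP and π_1 + π_2 + π_3 + π_4 = 1.
π_1 = 0.28·π_1 + 0.16·π_2 + 0.32·π_3 + 0.32·π_4
π_2 = 0.24·π_1 + 0.32·π_2 + 0.32·π_3 + 0.24·π_4
π_3 = 0.2·π_1 + 0.32·π_2 + 0.16·π_3 + 0.12·π_4
Solving with the normalization constraint gives π = (0.2648, 0.2787, 0.2051, 0.2513).
So the stationary probability of Brand B is 0.2051.

0.2051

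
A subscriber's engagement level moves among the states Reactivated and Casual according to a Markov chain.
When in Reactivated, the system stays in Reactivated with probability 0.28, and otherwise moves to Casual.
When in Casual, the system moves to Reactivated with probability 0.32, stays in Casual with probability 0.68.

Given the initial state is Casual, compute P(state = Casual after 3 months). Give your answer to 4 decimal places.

0.6923

Propagate the distribution vector 3 months from Casual.
After 0 months: (0.0000, 1.0000)
After 1 month: (0.3200, 0.6800)
After 2 months: (0.3072, 0.6928)
After 3 months: (0.3077, 0.6923)
P(in Casual after 3 months) = 0.6923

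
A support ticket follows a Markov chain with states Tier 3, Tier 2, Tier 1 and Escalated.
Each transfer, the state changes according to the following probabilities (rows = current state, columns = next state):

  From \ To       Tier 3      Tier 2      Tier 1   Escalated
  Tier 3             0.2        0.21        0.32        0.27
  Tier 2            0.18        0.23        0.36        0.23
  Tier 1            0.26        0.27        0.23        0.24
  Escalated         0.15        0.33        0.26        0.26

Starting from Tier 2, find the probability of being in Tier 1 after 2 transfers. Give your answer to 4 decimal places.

Propagate the distribution vector 2 transfers from Tier 2.
After 0 transfers: (0.0000, 1.0000, 0.0000, 0.0000)
After 1 transfer: (0.1800, 0.2300, 0.3600, 0.2300)
After 2 transfers: (0.2055, 0.2638, 0.2830, 0.2477)
P(in Tier 1 after 2 transfers) = 0.2830

0.2830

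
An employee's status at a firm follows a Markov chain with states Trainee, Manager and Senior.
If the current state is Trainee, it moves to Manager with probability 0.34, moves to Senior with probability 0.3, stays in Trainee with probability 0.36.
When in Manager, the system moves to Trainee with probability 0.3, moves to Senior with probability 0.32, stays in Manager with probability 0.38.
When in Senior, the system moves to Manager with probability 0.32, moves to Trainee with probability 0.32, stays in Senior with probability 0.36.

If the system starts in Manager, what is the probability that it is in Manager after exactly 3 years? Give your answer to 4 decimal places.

0.3474

Propagate the distribution vector 3 years from Manager.
After 0 years: (0.0000, 1.0000, 0.0000)
After 1 year: (0.3000, 0.3800, 0.3200)
After 2 years: (0.3244, 0.3488, 0.3268)
After 3 years: (0.3260, 0.3474, 0.3266)
P(in Manager after 3 years) = 0.3474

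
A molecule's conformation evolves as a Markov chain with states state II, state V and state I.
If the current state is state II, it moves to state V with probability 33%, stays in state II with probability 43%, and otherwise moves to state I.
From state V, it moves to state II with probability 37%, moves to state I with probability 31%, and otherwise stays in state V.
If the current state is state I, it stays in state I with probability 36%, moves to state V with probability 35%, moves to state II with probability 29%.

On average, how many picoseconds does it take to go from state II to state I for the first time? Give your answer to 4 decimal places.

Let t(s) be the expected number of picoseconds to first reach state I from state s, with t(state I) = 0. Conditioning on the first picosecond:
t(state II) = 1 + 0.43·t(state II) + 0.33·t(state V)
t(state V) = 1 + 0.37·t(state II) + 0.32·t(state V)
Solving: t(state II) = 3.8041, t(state V) = 3.5405.
Expected picoseconds from state II to state I: 3.8041.

3.8041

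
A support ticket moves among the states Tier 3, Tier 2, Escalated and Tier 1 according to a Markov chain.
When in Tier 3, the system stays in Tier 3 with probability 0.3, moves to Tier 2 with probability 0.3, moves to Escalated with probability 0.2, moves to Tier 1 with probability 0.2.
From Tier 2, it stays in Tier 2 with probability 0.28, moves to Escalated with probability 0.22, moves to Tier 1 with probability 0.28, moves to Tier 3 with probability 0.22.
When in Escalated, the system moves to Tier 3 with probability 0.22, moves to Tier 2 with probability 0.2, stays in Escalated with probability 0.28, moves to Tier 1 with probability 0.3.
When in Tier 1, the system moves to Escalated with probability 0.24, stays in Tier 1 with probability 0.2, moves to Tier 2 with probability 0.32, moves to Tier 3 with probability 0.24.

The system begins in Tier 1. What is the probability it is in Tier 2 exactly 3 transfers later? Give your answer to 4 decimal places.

Propagate the distribution vector 3 transfers from Tier 1.
After 0 transfers: (0.0000, 0.0000, 0.0000, 1.0000)
After 1 transfer: (0.2400, 0.3200, 0.2400, 0.2000)
After 2 transfers: (0.2432, 0.2736, 0.2336, 0.2496)
After 3 transfers: (0.2444, 0.2762, 0.2341, 0.2452)
P(in Tier 2 after 3 transfers) = 0.2762

0.2762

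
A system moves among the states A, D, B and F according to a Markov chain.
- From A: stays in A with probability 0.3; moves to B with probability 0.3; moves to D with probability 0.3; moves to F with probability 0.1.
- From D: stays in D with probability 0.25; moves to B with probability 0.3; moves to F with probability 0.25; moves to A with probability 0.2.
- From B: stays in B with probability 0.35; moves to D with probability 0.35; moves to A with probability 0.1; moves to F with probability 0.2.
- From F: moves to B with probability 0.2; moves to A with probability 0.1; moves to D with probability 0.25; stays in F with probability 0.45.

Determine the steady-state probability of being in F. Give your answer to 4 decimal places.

Let the stationary distribution be π with π = πP and π_1 + π_2 + π_3 + π_4 = 1.
π_1 = 0.3·π_1 + 0.2·π_2 + 0.1·π_3 + 0.1·π_4
π_2 = 0.3·π_1 + 0.25·π_2 + 0.35·π_3 + 0.25·π_4
π_3 = 0.3·π_1 + 0.3·π_2 + 0.35·π_3 + 0.2·π_4
Solving with the normalization constraint gives π = (0.1609, 0.2868, 0.2880, 0.2643).
So the stationary probability of F is 0.2643.

0.2643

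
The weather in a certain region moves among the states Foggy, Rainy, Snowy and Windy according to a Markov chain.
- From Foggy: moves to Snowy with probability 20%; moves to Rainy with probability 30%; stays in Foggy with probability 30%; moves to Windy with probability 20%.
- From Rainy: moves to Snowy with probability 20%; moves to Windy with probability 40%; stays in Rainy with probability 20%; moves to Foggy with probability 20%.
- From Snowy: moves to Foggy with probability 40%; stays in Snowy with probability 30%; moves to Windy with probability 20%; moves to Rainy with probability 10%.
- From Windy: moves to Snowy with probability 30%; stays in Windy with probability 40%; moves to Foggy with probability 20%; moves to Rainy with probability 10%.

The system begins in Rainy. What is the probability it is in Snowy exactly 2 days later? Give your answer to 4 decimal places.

0.2600

Propagate the distribution vector 2 days from Rainy.
After 0 days: (0.0000, 1.0000, 0.0000, 0.0000)
After 1 day: (0.2000, 0.2000, 0.2000, 0.4000)
After 2 days: (0.2600, 0.1600, 0.2600, 0.3200)
P(in Snowy after 2 days) = 0.2600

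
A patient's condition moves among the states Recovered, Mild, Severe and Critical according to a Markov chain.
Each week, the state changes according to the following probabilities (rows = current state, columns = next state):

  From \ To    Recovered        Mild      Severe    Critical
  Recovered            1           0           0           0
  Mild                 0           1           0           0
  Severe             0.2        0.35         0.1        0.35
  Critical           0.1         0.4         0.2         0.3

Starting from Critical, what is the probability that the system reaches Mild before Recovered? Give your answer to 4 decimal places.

0.7679

Let h(s) be the probability of absorption at Mild starting from transient state s. Then h(Mild) = 1 and h(Recovered) = 0. By first-step analysis:
h(Severe) = 0.2·0 + 0.35·1 + 0.1·h(Severe) + 0.35·h(Critical)
h(Critical) = 0.1·0 + 0.4·1 + 0.2·h(Severe) + 0.3·h(Critical)
Solving: h(Severe) = 0.6875, h(Critical) = 0.7679.
Starting from Critical, the probability is 0.7679.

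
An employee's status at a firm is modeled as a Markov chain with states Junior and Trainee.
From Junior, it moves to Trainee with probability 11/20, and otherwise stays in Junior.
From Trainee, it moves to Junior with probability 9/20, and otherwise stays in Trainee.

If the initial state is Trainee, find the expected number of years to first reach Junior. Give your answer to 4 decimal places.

Let t(s) be the expected number of years to first reach Junior from state s, with t(Junior) = 0. Conditioning on the first year:
t(Trainee) = 1 + 0.55·t(Trainee)
Solving: t(Trainee) = 2.2222.
Expected years from Trainee to Junior: 2.2222.

2.2222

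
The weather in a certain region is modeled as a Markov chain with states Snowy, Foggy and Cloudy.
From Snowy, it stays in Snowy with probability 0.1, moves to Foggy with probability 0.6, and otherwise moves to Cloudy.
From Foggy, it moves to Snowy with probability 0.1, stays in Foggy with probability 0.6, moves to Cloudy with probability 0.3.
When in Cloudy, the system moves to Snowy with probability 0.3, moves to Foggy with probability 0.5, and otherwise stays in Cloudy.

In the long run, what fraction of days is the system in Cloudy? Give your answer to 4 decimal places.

Let the stationary distribution be π with π = πP and π_1 + π_2 + π_3 = 1.
π_1 = 0.1·π_1 + 0.1·π_2 + 0.3·π_3
π_2 = 0.6·π_1 + 0.6·π_2 + 0.5·π_3
Solving with the normalization constraint gives π = (0.1545, 0.5727, 0.2727).
So the stationary probability of Cloudy is 0.2727.

0.2727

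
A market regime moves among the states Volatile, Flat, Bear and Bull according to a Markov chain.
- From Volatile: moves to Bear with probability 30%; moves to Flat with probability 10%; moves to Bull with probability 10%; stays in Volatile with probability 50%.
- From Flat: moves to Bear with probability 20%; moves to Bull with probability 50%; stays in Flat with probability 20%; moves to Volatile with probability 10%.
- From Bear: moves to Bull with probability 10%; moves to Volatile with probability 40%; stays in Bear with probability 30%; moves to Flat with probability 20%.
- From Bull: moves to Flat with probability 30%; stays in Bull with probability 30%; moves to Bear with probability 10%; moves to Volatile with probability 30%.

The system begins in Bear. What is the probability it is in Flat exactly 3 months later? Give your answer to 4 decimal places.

0.1830

Propagate the distribution vector 3 months from Bear.
After 0 months: (0.0000, 0.0000, 1.0000, 0.0000)
After 1 month: (0.4000, 0.2000, 0.3000, 0.1000)
After 2 months: (0.3700, 0.1700, 0.2600, 0.2000)
After 3 months: (0.3660, 0.1830, 0.2430, 0.2080)
P(in Flat after 3 months) = 0.1830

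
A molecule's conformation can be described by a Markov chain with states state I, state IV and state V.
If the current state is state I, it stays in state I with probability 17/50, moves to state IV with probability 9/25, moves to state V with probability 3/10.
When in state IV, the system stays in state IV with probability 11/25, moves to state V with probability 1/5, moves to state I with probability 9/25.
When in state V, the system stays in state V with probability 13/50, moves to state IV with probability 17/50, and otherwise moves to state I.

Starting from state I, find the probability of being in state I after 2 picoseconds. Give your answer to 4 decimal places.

0.3652

Sum over the intermediate state after 1 picosecond:
P = P(state I→state I)·P(state I→state I) + P(state I→state IV)·P(state IV→state I) + P(state I→state V)·P(state V→state I)
  = 0.34×0.34 + 0.36×0.36 + 0.3×0.4
  = 0.1156 + 0.1296 + 0.1200 = 0.3652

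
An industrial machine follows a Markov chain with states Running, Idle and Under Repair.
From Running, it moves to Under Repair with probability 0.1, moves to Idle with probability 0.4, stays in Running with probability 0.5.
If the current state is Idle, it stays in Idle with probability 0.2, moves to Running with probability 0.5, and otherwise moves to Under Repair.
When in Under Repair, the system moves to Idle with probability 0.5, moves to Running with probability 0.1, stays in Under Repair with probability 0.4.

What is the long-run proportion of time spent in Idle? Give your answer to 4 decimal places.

Let the stationary distribution be π with π = πP and π_1 + π_2 + π_3 = 1.
π_1 = 0.5·π_1 + 0.5·π_2 + 0.1·π_3
π_2 = 0.4·π_1 + 0.2·π_2 + 0.5·π_3
Solving with the normalization constraint gives π = (0.4024, 0.3537, 0.2439).
So the stationary probability of Idle is 0.3537.

0.3537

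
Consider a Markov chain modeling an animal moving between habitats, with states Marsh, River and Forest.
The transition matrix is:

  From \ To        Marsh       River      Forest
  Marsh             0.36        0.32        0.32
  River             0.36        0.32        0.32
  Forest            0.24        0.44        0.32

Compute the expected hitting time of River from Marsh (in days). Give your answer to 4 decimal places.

Let t(s) be the expected number of days to first reach River from state s, with t(River) = 0. Conditioning on the first day:
t(Marsh) = 1 + 0.36·t(Marsh) + 0.32·t(Forest)
t(Forest) = 1 + 0.24·t(Marsh) + 0.32·t(Forest)
Solving: t(Marsh) = 2.7902, t(Forest) = 2.4554.
Expected days from Marsh to River: 2.7902.

2.7902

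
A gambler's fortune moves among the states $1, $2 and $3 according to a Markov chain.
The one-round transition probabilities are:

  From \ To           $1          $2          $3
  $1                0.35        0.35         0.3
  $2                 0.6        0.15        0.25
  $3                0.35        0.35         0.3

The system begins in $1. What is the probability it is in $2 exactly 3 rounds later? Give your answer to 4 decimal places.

0.2940

Propagate the distribution vector 3 rounds from $1.
After 0 rounds: (1.0000, 0.0000, 0.0000)
After 1 round: (0.3500, 0.3500, 0.3000)
After 2 rounds: (0.4375, 0.2800, 0.2825)
After 3 rounds: (0.4200, 0.2940, 0.2860)
P(in $2 after 3 rounds) = 0.2940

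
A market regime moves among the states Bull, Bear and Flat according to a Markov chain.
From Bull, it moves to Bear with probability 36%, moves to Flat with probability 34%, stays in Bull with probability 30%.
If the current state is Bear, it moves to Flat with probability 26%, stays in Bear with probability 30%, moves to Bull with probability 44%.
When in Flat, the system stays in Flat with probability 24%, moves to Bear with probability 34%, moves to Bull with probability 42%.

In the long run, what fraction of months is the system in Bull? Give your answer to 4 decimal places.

Let the stationary distribution be π with π = πP and π_1 + π_2 + π_3 = 1.
π_1 = 0.3·π_1 + 0.44·π_2 + 0.42·π_3
π_2 = 0.36·π_1 + 0.3·π_2 + 0.34·π_3
Solving with the normalization constraint gives π = (0.3810, 0.3342, 0.2848).
So the stationary probability of Bull is 0.3810.

0.3810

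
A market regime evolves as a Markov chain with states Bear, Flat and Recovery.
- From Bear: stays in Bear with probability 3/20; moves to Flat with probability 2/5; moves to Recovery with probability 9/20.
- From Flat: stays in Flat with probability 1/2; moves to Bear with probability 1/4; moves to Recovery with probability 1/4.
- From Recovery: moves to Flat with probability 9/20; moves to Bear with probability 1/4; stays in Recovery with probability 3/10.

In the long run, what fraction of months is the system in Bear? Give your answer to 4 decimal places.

Let the stationary distribution be π with π = πP and π_1 + π_2 + π_3 = 1.
π_1 = 0.15·π_1 + 0.25·π_2 + 0.25·π_3
π_2 = 0.4·π_1 + 0.5·π_2 + 0.45·π_3
Solving with the normalization constraint gives π = (0.2273, 0.4617, 0.3110).
So the stationary probability of Bear is 0.2273.

0.2273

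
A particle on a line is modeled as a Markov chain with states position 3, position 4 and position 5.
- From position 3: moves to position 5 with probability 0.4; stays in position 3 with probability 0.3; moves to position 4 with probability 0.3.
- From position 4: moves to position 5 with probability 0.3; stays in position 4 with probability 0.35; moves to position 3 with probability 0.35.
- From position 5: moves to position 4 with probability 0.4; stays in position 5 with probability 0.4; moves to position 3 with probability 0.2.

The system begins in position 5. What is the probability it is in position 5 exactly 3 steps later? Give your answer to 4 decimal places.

Propagate the distribution vector 3 steps from position 5.
After 0 steps: (0.0000, 0.0000, 1.0000)
After 1 step: (0.2000, 0.4000, 0.4000)
After 2 steps: (0.2800, 0.3600, 0.3600)
After 3 steps: (0.2820, 0.3540, 0.3640)
P(in position 5 after 3 steps) = 0.3640

0.3640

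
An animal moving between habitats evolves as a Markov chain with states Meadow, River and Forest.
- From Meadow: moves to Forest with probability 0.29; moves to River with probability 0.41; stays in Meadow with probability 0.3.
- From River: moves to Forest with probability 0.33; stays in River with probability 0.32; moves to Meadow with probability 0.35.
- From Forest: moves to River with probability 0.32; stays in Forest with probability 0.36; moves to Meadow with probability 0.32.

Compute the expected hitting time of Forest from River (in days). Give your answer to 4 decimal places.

3.1579

Let t(s) be the expected number of days to first reach Forest from state s, with t(Forest) = 0. Conditioning on the first day:
t(Meadow) = 1 + 0.3·t(Meadow) + 0.41·t(River)
t(River) = 1 + 0.35·t(Meadow) + 0.32·t(River)
Solving: t(Meadow) = 3.2782, t(River) = 3.1579.
Expected days from River to Forest: 3.1579.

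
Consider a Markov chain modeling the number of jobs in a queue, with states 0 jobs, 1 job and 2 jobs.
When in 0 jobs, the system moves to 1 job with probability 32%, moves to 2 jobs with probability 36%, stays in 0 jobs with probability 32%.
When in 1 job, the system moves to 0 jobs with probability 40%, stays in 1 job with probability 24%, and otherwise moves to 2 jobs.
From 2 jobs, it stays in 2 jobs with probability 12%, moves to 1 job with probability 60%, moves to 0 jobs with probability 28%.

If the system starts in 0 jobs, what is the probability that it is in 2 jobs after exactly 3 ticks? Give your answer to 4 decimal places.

Propagate the distribution vector 3 ticks from 0 jobs.
After 0 ticks: (1.0000, 0.0000, 0.0000)
After 1 tick: (0.3200, 0.3200, 0.3600)
After 2 ticks: (0.3312, 0.3952, 0.2736)
After 3 ticks: (0.3407, 0.3650, 0.2943)
P(in 2 jobs after 3 ticks) = 0.2943

0.2943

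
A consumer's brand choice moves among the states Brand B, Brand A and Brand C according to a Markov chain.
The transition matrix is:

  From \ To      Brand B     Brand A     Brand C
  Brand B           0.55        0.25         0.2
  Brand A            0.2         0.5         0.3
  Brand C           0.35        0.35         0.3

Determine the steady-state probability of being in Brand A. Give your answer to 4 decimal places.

Let the stationary distribution be π with π = πP and π_1 + π_2 + π_3 = 1.
π_1 = 0.55·π_1 + 0.2·π_2 + 0.35·π_3
π_2 = 0.25·π_1 + 0.5·π_2 + 0.35·π_3
Solving with the normalization constraint gives π = (0.3684, 0.3684, 0.2632).
So the stationary probability of Brand A is 0.3684.

0.3684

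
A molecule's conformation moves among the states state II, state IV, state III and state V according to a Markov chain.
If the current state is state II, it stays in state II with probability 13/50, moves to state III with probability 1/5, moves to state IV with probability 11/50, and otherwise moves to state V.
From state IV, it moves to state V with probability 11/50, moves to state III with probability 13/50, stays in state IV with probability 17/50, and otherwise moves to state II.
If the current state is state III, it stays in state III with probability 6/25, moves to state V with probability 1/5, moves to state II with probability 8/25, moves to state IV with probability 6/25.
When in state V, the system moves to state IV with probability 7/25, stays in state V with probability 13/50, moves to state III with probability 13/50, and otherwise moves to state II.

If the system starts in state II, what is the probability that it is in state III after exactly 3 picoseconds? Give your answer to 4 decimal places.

0.2411

Propagate the distribution vector 3 picoseconds from state II.
After 0 picoseconds: (1.0000, 0.0000, 0.0000, 0.0000)
After 1 picosecond: (0.2600, 0.2200, 0.2000, 0.3200)
After 2 picoseconds: (0.2352, 0.2696, 0.2404, 0.2548)
After 3 picoseconds: (0.2376, 0.2724, 0.2411, 0.2489)
P(in state III after 3 picoseconds) = 0.2411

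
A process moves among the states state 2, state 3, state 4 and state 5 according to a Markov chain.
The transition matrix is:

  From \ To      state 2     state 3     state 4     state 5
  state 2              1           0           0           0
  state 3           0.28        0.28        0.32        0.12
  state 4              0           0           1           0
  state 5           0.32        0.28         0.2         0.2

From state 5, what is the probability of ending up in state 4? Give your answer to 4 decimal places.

0.4307

Let h(s) be the probability of absorption at state 4 starting from transient state s. Then h(state 4) = 1 and h(state 2) = 0. By first-step analysis:
h(state 3) = 0.28·0 + 0.28·h(state 3) + 0.32·1 + 0.12·h(state 5)
h(state 5) = 0.32·0 + 0.28·h(state 3) + 0.2·1 + 0.2·h(state 5)
Solving: h(state 3) = 0.5162, h(state 5) = 0.4307.
Starting from state 5, the probability is 0.4307.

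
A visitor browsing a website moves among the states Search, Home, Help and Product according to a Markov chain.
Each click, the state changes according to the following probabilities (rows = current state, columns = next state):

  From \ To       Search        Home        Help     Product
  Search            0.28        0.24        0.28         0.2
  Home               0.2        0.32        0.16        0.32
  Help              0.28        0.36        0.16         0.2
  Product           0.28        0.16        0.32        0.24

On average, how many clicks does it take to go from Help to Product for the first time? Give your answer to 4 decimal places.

Let t(s) be the expected number of clicks to first reach Product from state s, with t(Product) = 0. Conditioning on the first click:
t(Search) = 1 + 0.28·t(Search) + 0.24·t(Home) + 0.28·t(Help)
t(Home) = 1 + 0.2·t(Search) + 0.32·t(Home) + 0.16·t(Help)
t(Help) = 1 + 0.28·t(Search) + 0.36·t(Home) + 0.16·t(Help)
Solving: t(Search) = 4.2602, t(Home) = 3.7122, t(Help) = 4.2015.
Expected clicks from Help to Product: 4.2015.

4.2015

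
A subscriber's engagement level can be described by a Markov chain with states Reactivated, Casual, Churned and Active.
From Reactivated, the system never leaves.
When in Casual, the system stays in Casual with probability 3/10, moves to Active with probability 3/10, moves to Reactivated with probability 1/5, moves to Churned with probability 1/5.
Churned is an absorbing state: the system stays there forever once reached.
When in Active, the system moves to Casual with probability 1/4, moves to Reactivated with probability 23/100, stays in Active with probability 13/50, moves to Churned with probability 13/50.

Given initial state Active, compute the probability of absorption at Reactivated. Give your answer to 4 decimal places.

Let h(s) be the probability of absorption at Reactivated starting from transient state s. Then h(Reactivated) = 1 and h(Churned) = 0. By first-step analysis:
h(Casual) = 0.2·1 + 0.3·h(Casual) + 0.2·0 + 0.3·h(Active)
h(Active) = 0.23·1 + 0.25·h(Casual) + 0.26·0 + 0.26·h(Active)
Solving: h(Casual) = 0.4898, h(Active) = 0.4763.
Starting from Active, the probability is 0.4763.

0.4763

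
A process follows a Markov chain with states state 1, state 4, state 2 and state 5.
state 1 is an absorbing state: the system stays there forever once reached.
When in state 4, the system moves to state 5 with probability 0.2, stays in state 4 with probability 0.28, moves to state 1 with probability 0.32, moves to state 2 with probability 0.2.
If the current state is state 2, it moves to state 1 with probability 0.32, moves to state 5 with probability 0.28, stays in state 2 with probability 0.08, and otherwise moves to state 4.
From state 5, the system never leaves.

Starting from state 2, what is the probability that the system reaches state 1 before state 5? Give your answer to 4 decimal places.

Let h(s) be the probability of absorption at state 1 starting from transient state s. Then h(state 1) = 1 and h(state 5) = 0. By first-step analysis:
h(state 4) = 0.32·1 + 0.28·h(state 4) + 0.2·h(state 2) + 0.2·0
h(state 2) = 0.32·1 + 0.32·h(state 4) + 0.08·h(state 2) + 0.28·0
Solving: h(state 4) = 0.5989, h(state 2) = 0.5561.
Starting from state 2, the probability is 0.5561.

0.5561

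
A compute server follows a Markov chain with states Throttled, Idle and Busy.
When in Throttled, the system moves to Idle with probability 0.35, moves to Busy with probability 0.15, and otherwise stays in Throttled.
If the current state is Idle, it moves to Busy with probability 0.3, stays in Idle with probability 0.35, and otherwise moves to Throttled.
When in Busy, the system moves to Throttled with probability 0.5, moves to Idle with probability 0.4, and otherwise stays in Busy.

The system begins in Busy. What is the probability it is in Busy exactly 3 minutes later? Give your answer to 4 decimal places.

0.1930

Propagate the distribution vector 3 minutes from Busy.
After 0 minutes: (0.0000, 0.0000, 1.0000)
After 1 minute: (0.5000, 0.4000, 0.1000)
After 2 minutes: (0.4400, 0.3550, 0.2050)
After 3 minutes: (0.4468, 0.3603, 0.1930)
P(in Busy after 3 minutes) = 0.1930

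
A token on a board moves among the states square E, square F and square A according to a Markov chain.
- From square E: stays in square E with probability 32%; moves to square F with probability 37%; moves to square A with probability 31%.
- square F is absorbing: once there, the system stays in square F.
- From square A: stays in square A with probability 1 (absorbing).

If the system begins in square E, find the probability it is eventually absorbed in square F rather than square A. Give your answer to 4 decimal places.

Let h(s) be the probability of absorption at square F starting from transient state s. Then h(square F) = 1 and h(square A) = 0. By first-step analysis:
h(square E) = 0.32·h(square E) + 0.37·1 + 0.31·0
Solving: h(square E) = 0.5441.
Starting from square E, the probability is 0.5441.

0.5441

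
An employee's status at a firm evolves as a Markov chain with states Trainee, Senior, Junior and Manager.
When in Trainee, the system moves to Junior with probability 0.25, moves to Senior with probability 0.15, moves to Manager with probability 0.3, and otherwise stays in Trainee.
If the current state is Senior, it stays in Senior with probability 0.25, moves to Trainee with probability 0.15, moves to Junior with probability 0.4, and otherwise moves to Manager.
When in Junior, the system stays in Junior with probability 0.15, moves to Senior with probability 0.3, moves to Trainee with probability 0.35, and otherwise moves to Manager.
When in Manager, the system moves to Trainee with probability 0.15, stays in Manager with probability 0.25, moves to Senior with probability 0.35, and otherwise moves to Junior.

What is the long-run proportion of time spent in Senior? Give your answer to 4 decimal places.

0.2629

Let the stationary distribution be π with π = πP and π_1 + π_2 + π_3 + π_4 = 1.
π_1 = 0.3·π_1 + 0.15·π_2 + 0.35·π_3 + 0.15·π_4
π_2 = 0.15·π_1 + 0.25·π_2 + 0.3·π_3 + 0.35·π_4
π_3 = 0.25·π_1 + 0.4·π_2 + 0.15·π_3 + 0.25·π_4
Solving with the normalization constraint gives π = (0.2384, 0.2629, 0.2631, 0.2356).
So the stationary probability of Senior is 0.2629.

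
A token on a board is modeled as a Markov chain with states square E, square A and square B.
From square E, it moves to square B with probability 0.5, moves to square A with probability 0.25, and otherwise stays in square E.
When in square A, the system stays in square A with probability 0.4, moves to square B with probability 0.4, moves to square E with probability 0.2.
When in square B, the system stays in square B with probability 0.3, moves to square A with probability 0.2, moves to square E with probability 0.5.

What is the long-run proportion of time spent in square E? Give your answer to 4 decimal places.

0.3350

Let the stationary distribution be π with π = πP and π_1 + π_2 + π_3 = 1.
π_1 = 0.25·π_1 + 0.2·π_2 + 0.5·π_3
π_2 = 0.25·π_1 + 0.4·π_2 + 0.2·π_3
Solving with the normalization constraint gives π = (0.3350, 0.2709, 0.3941).
So the stationary probability of square E is 0.3350.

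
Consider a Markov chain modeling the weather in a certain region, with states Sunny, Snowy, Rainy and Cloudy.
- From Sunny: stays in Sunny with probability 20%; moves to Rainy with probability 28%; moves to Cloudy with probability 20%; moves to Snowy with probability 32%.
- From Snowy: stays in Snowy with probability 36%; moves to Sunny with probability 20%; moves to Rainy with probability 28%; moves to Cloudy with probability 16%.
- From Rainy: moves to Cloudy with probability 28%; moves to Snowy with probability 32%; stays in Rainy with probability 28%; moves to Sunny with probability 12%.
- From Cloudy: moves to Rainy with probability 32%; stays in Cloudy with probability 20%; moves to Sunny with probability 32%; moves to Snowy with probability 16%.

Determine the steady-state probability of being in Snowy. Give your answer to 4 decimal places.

0.2981

Let the stationary distribution be π with π = πP and π_1 + π_2 + π_3 + π_4 = 1.
π_1 = 0.2·π_1 + 0.2·π_2 + 0.12·π_3 + 0.32·π_4
π_2 = 0.32·π_1 + 0.36·π_2 + 0.32·π_3 + 0.16·π_4
π_3 = 0.28·π_1 + 0.28·π_2 + 0.28·π_3 + 0.32·π_4
Solving with the normalization constraint gives π = (0.2023, 0.2981, 0.2884, 0.2112).
So the stationary probability of Snowy is 0.2981.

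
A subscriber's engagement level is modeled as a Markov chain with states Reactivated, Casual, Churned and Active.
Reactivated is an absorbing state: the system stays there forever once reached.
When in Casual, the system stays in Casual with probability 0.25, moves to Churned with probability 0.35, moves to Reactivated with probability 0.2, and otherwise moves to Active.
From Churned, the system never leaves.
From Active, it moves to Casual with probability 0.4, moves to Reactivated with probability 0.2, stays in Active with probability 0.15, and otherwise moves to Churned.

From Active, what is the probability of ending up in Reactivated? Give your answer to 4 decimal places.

Let h(s) be the probability of absorption at Reactivated starting from transient state s. Then h(Reactivated) = 1 and h(Churned) = 0. By first-step analysis:
h(Casual) = 0.2·1 + 0.25·h(Casual) + 0.35·0 + 0.2·h(Active)
h(Active) = 0.2·1 + 0.4·h(Casual) + 0.25·0 + 0.15·h(Active)
Solving: h(Casual) = 0.3767, h(Active) = 0.4126.
Starting from Active, the probability is 0.4126.

0.4126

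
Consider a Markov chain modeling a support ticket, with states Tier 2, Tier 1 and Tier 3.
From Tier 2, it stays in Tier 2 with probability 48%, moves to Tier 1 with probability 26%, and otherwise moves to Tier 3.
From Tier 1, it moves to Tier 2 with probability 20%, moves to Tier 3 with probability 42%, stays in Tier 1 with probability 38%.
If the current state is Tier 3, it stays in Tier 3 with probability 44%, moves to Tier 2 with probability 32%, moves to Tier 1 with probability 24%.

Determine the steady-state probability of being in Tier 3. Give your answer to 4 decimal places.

0.3731

Let the stationary distribution be π with π = πP and π_1 + π_2 + π_3 = 1.
π_1 = 0.48·π_1 + 0.2·π_2 + 0.32·π_3
π_2 = 0.26·π_1 + 0.38·π_2 + 0.24·π_3
Solving with the normalization constraint gives π = (0.3400, 0.2870, 0.3731).
So the stationary probability of Tier 3 is 0.3731.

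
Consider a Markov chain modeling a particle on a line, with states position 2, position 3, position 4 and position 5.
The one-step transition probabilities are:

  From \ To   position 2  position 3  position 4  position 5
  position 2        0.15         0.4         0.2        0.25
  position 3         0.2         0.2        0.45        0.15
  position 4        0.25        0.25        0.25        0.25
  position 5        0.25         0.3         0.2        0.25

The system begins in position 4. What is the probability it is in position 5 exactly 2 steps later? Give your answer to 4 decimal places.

Propagate the distribution vector 2 steps from position 4.
After 0 steps: (0.0000, 0.0000, 1.0000, 0.0000)
After 1 step: (0.2500, 0.2500, 0.2500, 0.2500)
After 2 steps: (0.2125, 0.2875, 0.2750, 0.2250)
P(in position 5 after 2 steps) = 0.2250

0.2250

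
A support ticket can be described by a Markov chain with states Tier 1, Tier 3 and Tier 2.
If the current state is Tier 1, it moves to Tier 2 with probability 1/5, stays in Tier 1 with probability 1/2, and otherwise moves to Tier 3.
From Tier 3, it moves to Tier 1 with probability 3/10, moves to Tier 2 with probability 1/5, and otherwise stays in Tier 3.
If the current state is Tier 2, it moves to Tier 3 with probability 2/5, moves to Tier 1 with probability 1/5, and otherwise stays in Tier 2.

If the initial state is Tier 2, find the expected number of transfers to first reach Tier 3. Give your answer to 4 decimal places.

2.6923

Let t(s) be the expected number of transfers to first reach Tier 3 from state s, with t(Tier 3) = 0. Conditioning on the first transfer:
t(Tier 1) = 1 + 0.5·t(Tier 1) + 0.2·t(Tier 2)
t(Tier 2) = 1 + 0.2·t(Tier 1) + 0.4·t(Tier 2)
Solving: t(Tier 1) = 3.0769, t(Tier 2) = 2.6923.
Expected transfers from Tier 2 to Tier 3: 2.6923.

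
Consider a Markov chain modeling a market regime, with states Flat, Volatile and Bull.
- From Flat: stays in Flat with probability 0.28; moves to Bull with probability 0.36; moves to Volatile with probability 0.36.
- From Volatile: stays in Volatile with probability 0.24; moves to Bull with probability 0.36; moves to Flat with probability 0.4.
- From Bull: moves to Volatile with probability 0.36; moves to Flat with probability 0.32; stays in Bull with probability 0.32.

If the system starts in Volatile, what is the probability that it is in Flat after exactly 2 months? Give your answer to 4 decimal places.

0.3232

Sum over the intermediate state after 1 month:
P = P(Volatile→Flat)·P(Flat→Flat) + P(Volatile→Volatile)·P(Volatile→Flat) + P(Volatile→Bull)·P(Bull→Flat)
  = 0.4×0.28 + 0.24×0.4 + 0.36×0.32
  = 0.1120 + 0.0960 + 0.1152 = 0.3232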